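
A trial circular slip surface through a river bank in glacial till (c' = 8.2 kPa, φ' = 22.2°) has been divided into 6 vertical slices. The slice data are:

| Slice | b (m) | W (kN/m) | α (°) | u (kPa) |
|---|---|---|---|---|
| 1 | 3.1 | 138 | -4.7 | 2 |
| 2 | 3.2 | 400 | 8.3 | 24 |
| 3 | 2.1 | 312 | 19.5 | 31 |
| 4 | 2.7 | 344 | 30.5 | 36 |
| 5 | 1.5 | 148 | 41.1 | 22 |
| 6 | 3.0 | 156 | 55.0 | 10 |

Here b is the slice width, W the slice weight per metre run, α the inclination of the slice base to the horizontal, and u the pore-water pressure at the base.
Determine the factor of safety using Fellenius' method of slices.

Ordinary method of slices: FS = Σ[c'·Δl_i + (W_i cosα_i − u_i·Δl_i)·tanφ'] / Σ W_i sinα_i, with Δl_i = b_i / cosα_i.
Slice 1: Δl = 3.1/cos(-4.7°) = 3.110 m; N'_1 = 138·cos(-4.7°) − 2·3.110 = 131.3; c'Δl = 25.51; W sinα = -11.3
Slice 2: Δl = 3.2/cos8.3° = 3.234 m; N'_2 = 400·cos8.3° − 24·3.234 = 318.2; c'Δl = 26.52; W sinα = 57.7
Slice 3: Δl = 2.1/cos19.5° = 2.228 m; N'_3 = 312·cos19.5° − 31·2.228 = 225.0; c'Δl = 18.27; W sinα = 104.1
Slice 4: Δl = 2.7/cos30.5° = 3.134 m; N'_4 = 344·cos30.5° − 36·3.134 = 183.6; c'Δl = 25.70; W sinα = 174.6
Slice 5: Δl = 1.5/cos41.1° = 1.991 m; N'_5 = 148·cos41.1° − 22·1.991 = 67.7; c'Δl = 16.32; W sinα = 97.3
Slice 6: Δl = 3.0/cos55.0° = 5.230 m; N'_6 = 156·cos55.0° − 10·5.230 = 37.2; c'Δl = 42.89; W sinα = 127.8
Σc'Δl = 155.2 kN/m; ΣN' = 963.1 kN/m; ΣW sinα = 550.3 kN/m
Resisting = 155.2 + 963.1·tan22.2° = 155.2 + 393.0 = 548.2 kN/m
FS = 548.2 / 550.3 = 0.996

FS = 1.00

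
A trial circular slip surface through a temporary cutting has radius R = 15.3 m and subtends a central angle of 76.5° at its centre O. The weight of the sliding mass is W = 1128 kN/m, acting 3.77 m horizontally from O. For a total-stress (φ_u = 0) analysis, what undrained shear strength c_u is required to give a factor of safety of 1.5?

FS = c_u·L_a·R / (W·d), so c_u = FS·W·d / (L_a·R).
Arc length L_a = R·θ = 15.3·(76.5°·π/180) = 15.3·1.3352 = 20.43 m
c_u = 1.5·1128·3.77 / (20.43·15.3) = 6378.8 / 312.55 = 20.41 kPa

c_u = 20.4 kPa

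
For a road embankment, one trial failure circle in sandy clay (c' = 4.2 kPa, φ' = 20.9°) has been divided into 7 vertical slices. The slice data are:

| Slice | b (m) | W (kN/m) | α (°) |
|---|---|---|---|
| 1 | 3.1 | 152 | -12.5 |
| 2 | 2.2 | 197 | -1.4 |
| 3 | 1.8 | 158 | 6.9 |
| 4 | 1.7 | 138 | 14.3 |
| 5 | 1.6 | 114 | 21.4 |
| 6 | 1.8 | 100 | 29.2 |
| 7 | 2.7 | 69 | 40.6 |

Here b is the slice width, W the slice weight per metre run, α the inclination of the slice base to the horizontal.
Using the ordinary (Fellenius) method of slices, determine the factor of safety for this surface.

FS = 2.69

Ordinary method of slices: FS = Σ[c'·Δl_i + (W_i cosα_i)·tanφ'] / Σ W_i sinα_i, with Δl_i = b_i / cosα_i.
Slice 1: Δl = 3.1/cos(-12.5°) = 3.175 m; N'_1 = 152·cos(-12.5°) = 148.4; c'Δl = 13.34; W sinα = -32.9
Slice 2: Δl = 2.2/cos(-1.4°) = 2.201 m; N'_2 = 197·cos(-1.4°) = 196.9; c'Δl = 9.24; W sinα = -4.8
Slice 3: Δl = 1.8/cos6.9° = 1.813 m; N'_3 = 158·cos6.9° = 156.9; c'Δl = 7.62; W sinα = 19.0
Slice 4: Δl = 1.7/cos14.3° = 1.754 m; N'_4 = 138·cos14.3° = 133.7; c'Δl = 7.37; W sinα = 34.1
Slice 5: Δl = 1.6/cos21.4° = 1.718 m; N'_5 = 114·cos21.4° = 106.1; c'Δl = 7.22; W sinα = 41.6
Slice 6: Δl = 1.8/cos29.2° = 2.062 m; N'_6 = 100·cos29.2° = 87.3; c'Δl = 8.66; W sinα = 48.8
Slice 7: Δl = 2.7/cos40.6° = 3.556 m; N'_7 = 69·cos40.6° = 52.4; c'Δl = 14.94; W sinα = 44.9
Σc'Δl = 68.4 kN/m; ΣN' = 881.7 kN/m; ΣW sinα = 150.6 kN/m
Resisting = 68.4 + 881.7·tan20.9° = 68.4 + 336.7 = 405.1 kN/m
FS = 405.1 / 150.6 = 2.689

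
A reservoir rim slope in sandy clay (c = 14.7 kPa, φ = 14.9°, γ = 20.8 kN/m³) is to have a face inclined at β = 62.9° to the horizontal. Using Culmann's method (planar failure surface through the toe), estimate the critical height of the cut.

H_c = 7.35 m

Culmann's analysis gives the critical failure plane at α_cr = (β + φ)/2 = (62.9 + 14.9)/2 = 38.9°, and the critical height
H_c = (4c/γ) · sinβ cosφ / [1 − cos(β − φ)]
    = (4·14.7/20.8) · sin62.9°·cos14.9° / [1 − cos(48.0°)]
    = 2.827 · 0.8902·0.9664 / [1 − 0.6691]
    = 2.827 · 0.8603 / 0.3309
    = 7.35 m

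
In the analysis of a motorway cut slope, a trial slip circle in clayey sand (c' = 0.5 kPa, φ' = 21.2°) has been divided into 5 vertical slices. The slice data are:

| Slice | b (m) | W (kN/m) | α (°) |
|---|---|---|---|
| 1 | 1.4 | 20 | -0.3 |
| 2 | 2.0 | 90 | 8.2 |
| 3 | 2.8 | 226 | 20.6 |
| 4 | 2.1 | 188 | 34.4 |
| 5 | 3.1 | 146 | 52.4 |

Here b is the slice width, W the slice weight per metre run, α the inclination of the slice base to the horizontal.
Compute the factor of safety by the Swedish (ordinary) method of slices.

FS = 0.72

Ordinary method of slices: FS = Σ[c'·Δl_i + (W_i cosα_i)·tanφ'] / Σ W_i sinα_i, with Δl_i = b_i / cosα_i.
Slice 1: Δl = 1.4/cos(-0.3°) = 1.400 m; N'_1 = 20·cos(-0.3°) = 20.0; c'Δl = 0.70; W sinα = -0.1
Slice 2: Δl = 2.0/cos8.2° = 2.021 m; N'_2 = 90·cos8.2° = 89.1; c'Δl = 1.01; W sinα = 12.8
Slice 3: Δl = 2.8/cos20.6° = 2.991 m; N'_3 = 226·cos20.6° = 211.5; c'Δl = 1.50; W sinα = 79.5
Slice 4: Δl = 2.1/cos34.4° = 2.545 m; N'_4 = 188·cos34.4° = 155.1; c'Δl = 1.27; W sinα = 106.2
Slice 5: Δl = 3.1/cos52.4° = 5.081 m; N'_5 = 146·cos52.4° = 89.1; c'Δl = 2.54; W sinα = 115.7
Σc'Δl = 7.0 kN/m; ΣN' = 564.8 kN/m; ΣW sinα = 314.1 kN/m
Resisting = 7.0 + 564.8·tan21.2° = 7.0 + 219.1 = 226.1 kN/m
FS = 226.1 / 314.1 = 0.720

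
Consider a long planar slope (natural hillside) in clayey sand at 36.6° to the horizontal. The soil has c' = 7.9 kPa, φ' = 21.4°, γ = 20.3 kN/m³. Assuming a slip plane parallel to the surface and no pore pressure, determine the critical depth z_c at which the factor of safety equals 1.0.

Setting FS = 1.00 in FS = [c' + γz cos²β tanφ'] / [γz sinβ cosβ] and solving for z:
z = c' / [γ cosβ (FS·sinβ − cosβ·tanφ')]
  = 7.9 / [20.3·cos36.6°·(1.00·sin36.6° − cos36.6°·tan21.4°)]
  = 7.9 / [20.3·0.8028·(1.00·0.5962 − 0.8028·0.3919)]
  = 7.9 / 4.5894 = 1.721 m

z_c = 1.72 m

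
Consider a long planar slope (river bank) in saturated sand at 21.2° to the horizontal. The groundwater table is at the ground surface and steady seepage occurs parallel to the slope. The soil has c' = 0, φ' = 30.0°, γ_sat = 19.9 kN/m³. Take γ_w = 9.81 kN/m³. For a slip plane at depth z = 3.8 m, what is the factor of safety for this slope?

FS = 0.75

With seepage parallel to the slope and the water table at the surface, the effective normal stress on the slip plane uses the buoyant unit weight γ' = γ_sat − γ_w while the driving shear stress uses γ_sat:
FS = [c' + γ' z cos²β tanφ'] / [γ_sat z sinβ cosβ]
(For c' = 0 this reduces to FS = (γ'/γ_sat)·tanφ'/tanβ.)
γ' = 19.9 − 9.81 = 10.09 kN/m³
Numerator = 0.0 + 10.09·3.8·cos²21.2°·tan30.0° = 0.0 + 10.09·3.8·0.8692·0.5774 = 19.242 kPa
Denominator = 19.9·3.8·sin21.2°·cos21.2° = 19.9·3.8·0.3616·0.9323 = 25.495 kPa
FS = 19.242 / 25.495 = 0.755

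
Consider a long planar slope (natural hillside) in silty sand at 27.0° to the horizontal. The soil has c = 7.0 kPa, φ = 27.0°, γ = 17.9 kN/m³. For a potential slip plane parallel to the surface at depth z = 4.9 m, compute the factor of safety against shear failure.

For an infinite slope with a slip plane parallel to the surface (no pore pressure): FS = [c + γz cos²β tanφ] / [γz sinβ cosβ].
γz = 17.9·4.9 = 87.71 kN/m²
Numerator = 7.0 + 87.71·cos²27.0°·tan27.0° = 7.0 + 87.71·0.7939·0.5095 = 42.479 kPa
Denominator = 87.71·sin27.0°·cos27.0° = 87.71·0.4540·0.8910 = 35.479 kPa
FS = 42.479 / 35.479 = 1.197

FS = 1.20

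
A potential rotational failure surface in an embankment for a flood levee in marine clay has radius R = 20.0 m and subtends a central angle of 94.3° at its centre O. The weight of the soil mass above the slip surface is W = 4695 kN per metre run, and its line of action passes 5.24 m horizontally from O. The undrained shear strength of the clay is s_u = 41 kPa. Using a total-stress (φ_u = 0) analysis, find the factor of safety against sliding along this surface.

Taking moments about the centre O, the resisting moment is provided by the undrained shear strength acting along the arc:
Arc length L_a = R·θ = 20.0·(94.3°·π/180) = 20.0·1.6458 = 32.92 m
M_R = s_u·L_a·R = 41·32.92·20.0 = 26991.9 kN·m/m
M_D = W·d = 4695·5.24 = 24601.8 kN·m/m
FS = M_R / M_D = 26991.9 / 24601.8 = 1.097

FS = 1.10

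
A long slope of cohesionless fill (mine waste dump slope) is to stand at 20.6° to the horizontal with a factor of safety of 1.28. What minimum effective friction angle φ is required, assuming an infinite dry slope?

φ = 25.7°

FS = tanφ/tanβ ⇒ tanφ = FS · tanβ = 1.28 · tan20.6° = 0.4811
φ = arctan(0.4811) = 25.69°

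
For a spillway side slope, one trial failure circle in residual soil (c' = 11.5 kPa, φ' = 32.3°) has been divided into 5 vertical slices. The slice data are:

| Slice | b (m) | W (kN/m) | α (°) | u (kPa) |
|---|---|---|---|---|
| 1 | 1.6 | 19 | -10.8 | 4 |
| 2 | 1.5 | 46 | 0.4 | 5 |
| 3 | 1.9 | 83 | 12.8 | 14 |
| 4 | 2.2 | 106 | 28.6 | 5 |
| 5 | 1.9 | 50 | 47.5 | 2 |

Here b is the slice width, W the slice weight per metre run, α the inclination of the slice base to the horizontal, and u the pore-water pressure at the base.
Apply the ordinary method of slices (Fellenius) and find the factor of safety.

FS = 2.47

Ordinary method of slices: FS = Σ[c'·Δl_i + (W_i cosα_i − u_i·Δl_i)·tanφ'] / Σ W_i sinα_i, with Δl_i = b_i / cosα_i.
Slice 1: Δl = 1.6/cos(-10.8°) = 1.629 m; N'_1 = 19·cos(-10.8°) − 4·1.629 = 12.1; c'Δl = 18.73; W sinα = -3.6
Slice 2: Δl = 1.5/cos0.4° = 1.500 m; N'_2 = 46·cos0.4° − 5·1.500 = 38.5; c'Δl = 17.25; W sinα = 0.3
Slice 3: Δl = 1.9/cos12.8° = 1.948 m; N'_3 = 83·cos12.8° − 14·1.948 = 53.7; c'Δl = 22.41; W sinα = 18.4
Slice 4: Δl = 2.2/cos28.6° = 2.506 m; N'_4 = 106·cos28.6° − 5·2.506 = 80.5; c'Δl = 28.82; W sinα = 50.7
Slice 5: Δl = 1.9/cos47.5° = 2.812 m; N'_5 = 50·cos47.5° − 2·2.812 = 28.2; c'Δl = 32.34; W sinα = 36.9
Σc'Δl = 119.5 kN/m; ΣN' = 213.0 kN/m; ΣW sinα = 102.8 kN/m
Resisting = 119.5 + 213.0·tan32.3° = 119.5 + 134.7 = 254.2 kN/m
FS = 254.2 / 102.8 = 2.474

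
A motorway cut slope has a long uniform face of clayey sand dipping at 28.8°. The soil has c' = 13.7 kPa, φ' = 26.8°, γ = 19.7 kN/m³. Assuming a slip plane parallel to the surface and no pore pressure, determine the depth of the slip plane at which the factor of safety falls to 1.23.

z = 5.29 m

Setting FS = 1.23 in FS = [c' + γz cos²β tanφ'] / [γz sinβ cosβ] and solving for z:
z = c' / [γ cosβ (FS·sinβ − cosβ·tanφ')]
  = 13.7 / [19.7·cos28.8°·(1.23·sin28.8° − cos28.8°·tan26.8°)]
  = 13.7 / [19.7·0.8763·(1.23·0.4818 − 0.8763·0.5051)]
  = 13.7 / 2.5878 = 5.294 m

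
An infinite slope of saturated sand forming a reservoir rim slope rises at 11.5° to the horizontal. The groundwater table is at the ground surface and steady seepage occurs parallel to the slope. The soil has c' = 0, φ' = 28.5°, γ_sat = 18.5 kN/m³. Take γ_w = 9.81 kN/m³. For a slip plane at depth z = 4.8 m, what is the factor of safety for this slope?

FS = 1.25

With seepage parallel to the slope and the water table at the surface, the effective normal stress on the slip plane uses the buoyant unit weight γ' = γ_sat − γ_w while the driving shear stress uses γ_sat:
FS = [c' + γ' z cos²β tanφ'] / [γ_sat z sinβ cosβ]
(For c' = 0 this reduces to FS = (γ'/γ_sat)·tanφ'/tanβ.)
γ' = 18.5 − 9.81 = 8.69 kN/m³
Numerator = 0.0 + 8.69·4.8·cos²11.5°·tan28.5° = 0.0 + 8.69·4.8·0.9603·0.5430 = 21.748 kPa
Denominator = 18.5·4.8·sin11.5°·cos11.5° = 18.5·4.8·0.1994·0.9799 = 17.348 kPa
FS = 21.748 / 17.348 = 1.254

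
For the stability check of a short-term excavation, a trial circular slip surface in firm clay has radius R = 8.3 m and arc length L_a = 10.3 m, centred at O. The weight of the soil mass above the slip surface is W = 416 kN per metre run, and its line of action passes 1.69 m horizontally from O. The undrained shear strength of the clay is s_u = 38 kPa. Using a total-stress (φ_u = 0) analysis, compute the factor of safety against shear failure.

Taking moments about the centre O, the resisting moment is provided by the undrained shear strength acting along the arc:
M_R = s_u·L_a·R = 38·10.30·8.3 = 3248.6 kN·m/m
M_D = W·d = 416·1.69 = 703.0 kN·m/m
FS = M_R / M_D = 3248.6 / 703.0 = 4.621

FS = 4.62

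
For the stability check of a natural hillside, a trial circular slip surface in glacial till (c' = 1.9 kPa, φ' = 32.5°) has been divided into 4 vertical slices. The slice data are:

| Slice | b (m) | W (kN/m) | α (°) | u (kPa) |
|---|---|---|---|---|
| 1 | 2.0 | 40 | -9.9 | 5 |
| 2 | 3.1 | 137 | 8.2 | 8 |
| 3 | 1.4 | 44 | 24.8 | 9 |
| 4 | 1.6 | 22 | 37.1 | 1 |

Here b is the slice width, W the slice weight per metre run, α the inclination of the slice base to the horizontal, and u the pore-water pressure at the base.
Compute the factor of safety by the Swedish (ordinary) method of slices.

Ordinary method of slices: FS = Σ[c'·Δl_i + (W_i cosα_i − u_i·Δl_i)·tanφ'] / Σ W_i sinα_i, with Δl_i = b_i / cosα_i.
Slice 1: Δl = 2.0/cos(-9.9°) = 2.030 m; N'_1 = 40·cos(-9.9°) − 5·2.030 = 29.3; c'Δl = 3.86; W sinα = -6.9
Slice 2: Δl = 3.1/cos8.2° = 3.132 m; N'_2 = 137·cos8.2° − 8·3.132 = 110.5; c'Δl = 5.95; W sinα = 19.5
Slice 3: Δl = 1.4/cos24.8° = 1.542 m; N'_3 = 44·cos24.8° − 9·1.542 = 26.1; c'Δl = 2.93; W sinα = 18.5
Slice 4: Δl = 1.6/cos37.1° = 2.006 m; N'_4 = 22·cos37.1° − 1·2.006 = 15.5; c'Δl = 3.81; W sinα = 13.3
Σc'Δl = 16.6 kN/m; ΣN' = 181.4 kN/m; ΣW sinα = 44.4 kN/m
Resisting = 16.6 + 181.4·tan32.5° = 16.6 + 115.6 = 132.1 kN/m
FS = 132.1 / 44.4 = 2.976

FS = 2.98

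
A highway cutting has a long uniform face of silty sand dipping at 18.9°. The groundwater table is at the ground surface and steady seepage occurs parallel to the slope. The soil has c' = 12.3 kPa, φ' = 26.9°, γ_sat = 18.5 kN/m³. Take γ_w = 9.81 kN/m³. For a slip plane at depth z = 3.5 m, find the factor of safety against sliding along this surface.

With seepage parallel to the slope and the water table at the surface, the effective normal stress on the slip plane uses the buoyant unit weight γ' = γ_sat − γ_w while the driving shear stress uses γ_sat:
FS = [c' + γ' z cos²β tanφ'] / [γ_sat z sinβ cosβ]
γ' = 18.5 − 9.81 = 8.69 kN/m³
Numerator = 12.3 + 8.69·3.5·cos²18.9°·tan26.9° = 12.3 + 8.69·3.5·0.8951·0.5073 = 26.111 kPa
Denominator = 18.5·3.5·sin18.9°·cos18.9° = 18.5·3.5·0.3239·0.9461 = 19.843 kPa
FS = 26.111 / 19.843 = 1.316

FS = 1.32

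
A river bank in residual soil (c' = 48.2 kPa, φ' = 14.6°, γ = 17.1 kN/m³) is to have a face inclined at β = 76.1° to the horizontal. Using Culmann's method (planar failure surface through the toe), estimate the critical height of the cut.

H_c = 20.26 m

Culmann's analysis gives the critical failure plane at α_cr = (β + φ')/2 = (76.1 + 14.6)/2 = 45.3°, and the critical height
H_c = (4c'/γ) · sinβ cosφ' / [1 − cos(β − φ')]
    = (4·48.2/17.1) · sin76.1°·cos14.6° / [1 − cos(61.5°)]
    = 11.275 · 0.9707·0.9677 / [1 − 0.4772]
    = 11.275 · 0.9394 / 0.5228
    = 20.26 m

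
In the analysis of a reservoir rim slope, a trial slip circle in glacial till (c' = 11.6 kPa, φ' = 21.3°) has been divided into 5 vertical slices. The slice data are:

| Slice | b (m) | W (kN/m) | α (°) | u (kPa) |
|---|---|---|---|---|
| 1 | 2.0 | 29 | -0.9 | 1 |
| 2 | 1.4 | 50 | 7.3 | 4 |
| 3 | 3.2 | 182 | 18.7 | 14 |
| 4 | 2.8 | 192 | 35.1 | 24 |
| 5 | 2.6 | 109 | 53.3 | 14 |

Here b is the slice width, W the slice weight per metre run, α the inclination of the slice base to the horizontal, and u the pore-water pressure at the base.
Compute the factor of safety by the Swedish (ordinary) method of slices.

FS = 1.05

Ordinary method of slices: FS = Σ[c'·Δl_i + (W_i cosα_i − u_i·Δl_i)·tanφ'] / Σ W_i sinα_i, with Δl_i = b_i / cosα_i.
Slice 1: Δl = 2.0/cos(-0.9°) = 2.000 m; N'_1 = 29·cos(-0.9°) − 1·2.000 = 27.0; c'Δl = 23.20; W sinα = -0.5
Slice 2: Δl = 1.4/cos7.3° = 1.411 m; N'_2 = 50·cos7.3° − 4·1.411 = 43.9; c'Δl = 16.37; W sinα = 6.4
Slice 3: Δl = 3.2/cos18.7° = 3.378 m; N'_3 = 182·cos18.7° − 14·3.378 = 125.1; c'Δl = 39.19; W sinα = 58.4
Slice 4: Δl = 2.8/cos35.1° = 3.422 m; N'_4 = 192·cos35.1° − 24·3.422 = 74.9; c'Δl = 39.70; W sinα = 110.4
Slice 5: Δl = 2.6/cos53.3° = 4.351 m; N'_5 = 109·cos53.3° − 14·4.351 = 4.2; c'Δl = 50.47; W sinα = 87.4
Σc'Δl = 168.9 kN/m; ΣN' = 275.2 kN/m; ΣW sinα = 262.0 kN/m
Resisting = 168.9 + 275.2·tan21.3° = 168.9 + 107.3 = 276.2 kN/m
FS = 276.2 / 262.0 = 1.054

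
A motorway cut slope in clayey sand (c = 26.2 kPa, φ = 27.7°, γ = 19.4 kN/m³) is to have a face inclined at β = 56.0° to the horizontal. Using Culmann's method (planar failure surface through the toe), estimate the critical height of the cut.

H_c = 33.18 m

Culmann's analysis gives the critical failure plane at α_cr = (β + φ)/2 = (56.0 + 27.7)/2 = 41.9°, and the critical height
H_c = (4c/γ) · sinβ cosφ / [1 − cos(β − φ)]
    = (4·26.2/19.4) · sin56.0°·cos27.7° / [1 − cos(28.3°)]
    = 5.402 · 0.8290·0.8854 / [1 − 0.8805]
    = 5.402 · 0.7340 / 0.1195
    = 33.18 m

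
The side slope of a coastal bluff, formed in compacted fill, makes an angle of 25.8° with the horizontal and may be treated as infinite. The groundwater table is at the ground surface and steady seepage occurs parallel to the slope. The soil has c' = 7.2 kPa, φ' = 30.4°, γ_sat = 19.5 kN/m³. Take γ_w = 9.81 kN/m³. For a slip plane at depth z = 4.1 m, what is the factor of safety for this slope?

FS = 0.83

With seepage parallel to the slope and the water table at the surface, the effective normal stress on the slip plane uses the buoyant unit weight γ' = γ_sat − γ_w while the driving shear stress uses γ_sat:
FS = [c' + γ' z cos²β tanφ'] / [γ_sat z sinβ cosβ]
γ' = 19.5 − 9.81 = 9.69 kN/m³
Numerator = 7.2 + 9.69·4.1·cos²25.8°·tan30.4° = 7.2 + 9.69·4.1·0.8106·0.5867 = 26.094 kPa
Denominator = 19.5·4.1·sin25.8°·cos25.8° = 19.5·4.1·0.4352·0.9003 = 31.328 kPa
FS = 26.094 / 31.328 = 0.833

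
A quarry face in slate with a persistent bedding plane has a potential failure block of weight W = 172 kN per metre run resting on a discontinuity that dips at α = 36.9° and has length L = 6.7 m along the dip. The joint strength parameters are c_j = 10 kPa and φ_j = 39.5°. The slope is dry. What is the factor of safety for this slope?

Resolving the block weight along and normal to the plane and applying the Mohr–Coulomb strength on the joint:
N' = W cosα = 172·cos36.9° = 137.5 kN/m
Driving force T = W sinα = 172·sin36.9° = 103.3 kN/m
Resisting force R = c_j·L + N'·tanφ_j = 10·6.7 + 137.5·tan39.5° = 67.0 + 113.4 = 180.4 kN/m
FS = R / T = 180.4 / 103.3 = 1.747

FS = 1.75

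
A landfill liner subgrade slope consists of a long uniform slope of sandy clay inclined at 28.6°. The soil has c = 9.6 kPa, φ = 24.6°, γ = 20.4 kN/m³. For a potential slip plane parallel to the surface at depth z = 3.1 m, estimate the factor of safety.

For an infinite slope with a slip plane parallel to the surface (no pore pressure): FS = [c + γz cos²β tanφ] / [γz sinβ cosβ].
γz = 20.4·3.1 = 63.24 kN/m²
Numerator = 9.6 + 63.24·cos²28.6°·tan24.6° = 9.6 + 63.24·0.7709·0.4578 = 31.919 kPa
Denominator = 63.24·sin28.6°·cos28.6° = 63.24·0.4787·0.8780 = 26.579 kPa
FS = 31.919 / 26.579 = 1.201

FS = 1.20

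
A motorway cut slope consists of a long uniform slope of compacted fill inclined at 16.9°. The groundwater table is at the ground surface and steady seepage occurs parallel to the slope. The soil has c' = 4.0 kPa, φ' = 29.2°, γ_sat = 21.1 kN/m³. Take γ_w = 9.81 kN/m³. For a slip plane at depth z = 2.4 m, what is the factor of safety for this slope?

FS = 1.27

With seepage parallel to the slope and the water table at the surface, the effective normal stress on the slip plane uses the buoyant unit weight γ' = γ_sat − γ_w while the driving shear stress uses γ_sat:
FS = [c' + γ' z cos²β tanφ'] / [γ_sat z sinβ cosβ]
γ' = 21.1 − 9.81 = 11.29 kN/m³
Numerator = 4.0 + 11.29·2.4·cos²16.9°·tan29.2° = 4.0 + 11.29·2.4·0.9155·0.5589 = 17.864 kPa
Denominator = 21.1·2.4·sin16.9°·cos16.9° = 21.1·2.4·0.2907·0.9568 = 14.085 kPa
FS = 17.864 / 14.085 = 1.268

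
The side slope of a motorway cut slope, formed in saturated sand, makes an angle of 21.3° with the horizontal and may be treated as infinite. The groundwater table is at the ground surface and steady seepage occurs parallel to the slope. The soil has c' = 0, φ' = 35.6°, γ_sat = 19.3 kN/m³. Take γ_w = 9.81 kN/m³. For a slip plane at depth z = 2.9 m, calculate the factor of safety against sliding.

FS = 0.90

With seepage parallel to the slope and the water table at the surface, the effective normal stress on the slip plane uses the buoyant unit weight γ' = γ_sat − γ_w while the driving shear stress uses γ_sat:
FS = [c' + γ' z cos²β tanφ'] / [γ_sat z sinβ cosβ]
(For c' = 0 this reduces to FS = (γ'/γ_sat)·tanφ'/tanβ.)
γ' = 19.3 − 9.81 = 9.49 kN/m³
Numerator = 0.0 + 9.49·2.9·cos²21.3°·tan35.6° = 0.0 + 9.49·2.9·0.8680·0.7159 = 17.103 kPa
Denominator = 19.3·2.9·sin21.3°·cos21.3° = 19.3·2.9·0.3633·0.9317 = 18.942 kPa
FS = 17.103 / 18.942 = 0.903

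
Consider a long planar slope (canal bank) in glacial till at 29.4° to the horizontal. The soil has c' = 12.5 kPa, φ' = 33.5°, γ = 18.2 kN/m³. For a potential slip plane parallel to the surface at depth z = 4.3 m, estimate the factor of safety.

FS = 1.55

For an infinite slope with a slip plane parallel to the surface (no pore pressure): FS = [c' + γz cos²β tanφ'] / [γz sinβ cosβ].
γz = 18.2·4.3 = 78.26 kN/m²
Numerator = 12.5 + 78.26·cos²29.4°·tan33.5° = 12.5 + 78.26·0.7590·0.6619 = 51.816 kPa
Denominator = 78.26·sin29.4°·cos29.4° = 78.26·0.4909·0.8712 = 33.470 kPa
FS = 51.816 / 33.470 = 1.548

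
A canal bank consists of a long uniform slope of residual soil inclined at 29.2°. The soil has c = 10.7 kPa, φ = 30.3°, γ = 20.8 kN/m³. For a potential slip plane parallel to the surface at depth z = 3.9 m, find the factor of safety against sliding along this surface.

FS = 1.36

For an infinite slope with a slip plane parallel to the surface (no pore pressure): FS = [c + γz cos²β tanφ] / [γz sinβ cosβ].
γz = 20.8·3.9 = 81.12 kN/m²
Numerator = 10.7 + 81.12·cos²29.2°·tan30.3° = 10.7 + 81.12·0.7620·0.5844 = 46.821 kPa
Denominator = 81.12·sin29.2°·cos29.2° = 81.12·0.4879·0.8729 = 34.546 kPa
FS = 46.821 / 34.546 = 1.355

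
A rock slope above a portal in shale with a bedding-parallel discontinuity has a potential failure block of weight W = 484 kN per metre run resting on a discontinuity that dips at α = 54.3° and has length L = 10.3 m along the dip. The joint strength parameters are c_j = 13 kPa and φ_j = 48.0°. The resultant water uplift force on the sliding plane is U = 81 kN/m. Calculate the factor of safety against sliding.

FS = 0.91

Resolving the block weight along and normal to the plane and applying the Mohr–Coulomb strength on the joint:
N' = W cosα − U = 484·cos54.3° − 81 = 201.4 kN/m
Driving force T = W sinα = 484·sin54.3° = 393.0 kN/m
Resisting force R = c_j·L + N'·tanφ_j = 13·10.3 + 201.4·tan48.0° = 133.9 + 223.7 = 357.6 kN/m
FS = R / T = 357.6 / 393.0 = 0.910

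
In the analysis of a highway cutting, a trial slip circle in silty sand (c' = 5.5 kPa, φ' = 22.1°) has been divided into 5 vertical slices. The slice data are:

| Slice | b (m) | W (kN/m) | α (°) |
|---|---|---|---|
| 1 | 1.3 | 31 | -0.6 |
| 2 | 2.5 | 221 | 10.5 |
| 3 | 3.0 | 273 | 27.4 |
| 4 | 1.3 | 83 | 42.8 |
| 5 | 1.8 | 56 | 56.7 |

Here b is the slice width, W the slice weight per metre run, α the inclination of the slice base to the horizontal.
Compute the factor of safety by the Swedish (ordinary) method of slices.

FS = 1.13

Ordinary method of slices: FS = Σ[c'·Δl_i + (W_i cosα_i)·tanφ'] / Σ W_i sinα_i, with Δl_i = b_i / cosα_i.
Slice 1: Δl = 1.3/cos(-0.6°) = 1.300 m; N'_1 = 31·cos(-0.6°) = 31.0; c'Δl = 7.15; W sinα = -0.3
Slice 2: Δl = 2.5/cos10.5° = 2.543 m; N'_2 = 221·cos10.5° = 217.3; c'Δl = 13.98; W sinα = 40.3
Slice 3: Δl = 3.0/cos27.4° = 3.379 m; N'_3 = 273·cos27.4° = 242.4; c'Δl = 18.58; W sinα = 125.6
Slice 4: Δl = 1.3/cos42.8° = 1.772 m; N'_4 = 83·cos42.8° = 60.9; c'Δl = 9.74; W sinα = 56.4
Slice 5: Δl = 1.8/cos56.7° = 3.279 m; N'_5 = 56·cos56.7° = 30.7; c'Δl = 18.03; W sinα = 46.8
Σc'Δl = 67.5 kN/m; ΣN' = 582.3 kN/m; ΣW sinα = 268.8 kN/m
Resisting = 67.5 + 582.3·tan22.1° = 67.5 + 236.5 = 304.0 kN/m
FS = 304.0 / 268.8 = 1.131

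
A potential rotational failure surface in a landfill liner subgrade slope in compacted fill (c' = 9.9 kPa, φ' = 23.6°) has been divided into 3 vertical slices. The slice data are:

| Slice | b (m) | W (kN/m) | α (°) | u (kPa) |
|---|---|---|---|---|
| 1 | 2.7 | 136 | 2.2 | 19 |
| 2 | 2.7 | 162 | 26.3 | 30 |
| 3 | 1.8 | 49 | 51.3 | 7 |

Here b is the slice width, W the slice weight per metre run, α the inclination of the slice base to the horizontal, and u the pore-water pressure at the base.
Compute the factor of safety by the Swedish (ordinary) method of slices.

Ordinary method of slices: FS = Σ[c'·Δl_i + (W_i cosα_i − u_i·Δl_i)·tanφ'] / Σ W_i sinα_i, with Δl_i = b_i / cosα_i.
Slice 1: Δl = 2.7/cos2.2° = 2.702 m; N'_1 = 136·cos2.2° − 19·2.702 = 84.6; c'Δl = 26.75; W sinα = 5.2
Slice 2: Δl = 2.7/cos26.3° = 3.012 m; N'_2 = 162·cos26.3° − 30·3.012 = 54.9; c'Δl = 29.82; W sinα = 71.8
Slice 3: Δl = 1.8/cos51.3° = 2.879 m; N'_3 = 49·cos51.3° − 7·2.879 = 10.5; c'Δl = 28.50; W sinα = 38.2
Σc'Δl = 85.1 kN/m; ΣN' = 149.9 kN/m; ΣW sinα = 115.2 kN/m
Resisting = 85.1 + 149.9·tan23.6° = 85.1 + 65.5 = 150.6 kN/m
FS = 150.6 / 115.2 = 1.307

FS = 1.31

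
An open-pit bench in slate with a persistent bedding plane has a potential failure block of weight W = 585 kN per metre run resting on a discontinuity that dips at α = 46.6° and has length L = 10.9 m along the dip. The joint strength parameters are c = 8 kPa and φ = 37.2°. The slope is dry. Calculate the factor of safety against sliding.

FS = 0.92

Resolving the block weight along and normal to the plane and applying the Mohr–Coulomb strength on the joint:
N' = W cosα = 585·cos46.6° = 401.9 kN/m
Driving force T = W sinα = 585·sin46.6° = 425.0 kN/m
Resisting force R = c·L + N'·tanφ = 8·10.9 + 401.9·tan37.2° = 87.2 + 305.1 = 392.3 kN/m
FS = R / T = 392.3 / 425.0 = 0.923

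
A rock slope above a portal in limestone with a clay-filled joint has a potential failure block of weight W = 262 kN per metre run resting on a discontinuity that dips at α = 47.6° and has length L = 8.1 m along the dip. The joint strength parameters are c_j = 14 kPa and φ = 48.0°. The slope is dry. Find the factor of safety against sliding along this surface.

FS = 1.60

Resolving the block weight along and normal to the plane and applying the Mohr–Coulomb strength on the joint:
N' = W cosα = 262·cos47.6° = 176.7 kN/m
Driving force T = W sinα = 262·sin47.6° = 193.5 kN/m
Resisting force R = c_j·L + N'·tanφ = 14·8.1 + 176.7·tan48.0° = 113.4 + 196.2 = 309.6 kN/m
FS = R / T = 309.6 / 193.5 = 1.600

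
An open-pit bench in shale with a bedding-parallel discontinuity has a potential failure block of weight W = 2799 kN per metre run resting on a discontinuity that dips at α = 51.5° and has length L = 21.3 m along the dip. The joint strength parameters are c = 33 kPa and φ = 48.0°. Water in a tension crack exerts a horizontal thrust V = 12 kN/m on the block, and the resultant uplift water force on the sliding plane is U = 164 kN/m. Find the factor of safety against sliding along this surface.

Resolving the block weight along and normal to the plane and applying the Mohr–Coulomb strength on the joint:
N' = W cosα − U − V sinα = 2799·cos51.5° − 164 − 12·sin51.5° = 1569.0 kN/m
Driving force T = W sinα + V cosα = 2799·sin51.5° + 12·cos51.5° = 2198.0 kN/m
Resisting force R = c·L + N'·tanφ = 33·21.3 + 1569.0·tan48.0° = 702.9 + 1742.6 = 2445.5 kN/m
FS = R / T = 2445.5 / 2198.0 = 1.113

FS = 1.11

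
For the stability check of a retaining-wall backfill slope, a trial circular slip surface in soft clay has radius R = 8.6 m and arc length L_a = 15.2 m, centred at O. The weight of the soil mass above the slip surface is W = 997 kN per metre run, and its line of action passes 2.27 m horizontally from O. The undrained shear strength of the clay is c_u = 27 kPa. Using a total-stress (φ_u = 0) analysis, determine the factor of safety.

FS = 1.56

Taking moments about the centre O, the resisting moment is provided by the undrained shear strength acting along the arc:
M_R = c_u·L_a·R = 27·15.20·8.6 = 3529.4 kN·m/m
M_D = W·d = 997·2.27 = 2263.2 kN·m/m
FS = M_R / M_D = 3529.4 / 2263.2 = 1.559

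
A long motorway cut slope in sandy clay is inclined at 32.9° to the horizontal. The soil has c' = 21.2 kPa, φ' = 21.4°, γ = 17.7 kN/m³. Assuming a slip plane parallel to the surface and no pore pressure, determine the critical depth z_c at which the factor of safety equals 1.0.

Setting FS = 1.00 in FS = [c' + γz cos²β tanφ'] / [γz sinβ cosβ] and solving for z:
z = c' / [γ cosβ (FS·sinβ − cosβ·tanφ')]
  = 21.2 / [17.7·cos32.9°·(1.00·sin32.9° − cos32.9°·tan21.4°)]
  = 21.2 / [17.7·0.8396·(1.00·0.5432 − 0.8396·0.3919)]
  = 21.2 / 3.1823 = 6.662 m

z_c = 6.66 m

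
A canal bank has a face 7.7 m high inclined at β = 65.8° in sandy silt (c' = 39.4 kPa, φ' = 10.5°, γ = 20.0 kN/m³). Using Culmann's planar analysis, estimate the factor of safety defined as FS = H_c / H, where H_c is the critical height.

FS = 2.13

H_c = (4c'/γ) · sinβ cosφ' / [1 − cos(β − φ')]
    = (4·39.4/20.0) · sin65.8°·cos10.5° / [1 − cos55.3°]
    = 7.880 · 0.8968 / 0.4307 = 16.41 m
FS = H_c / H = 16.41 / 7.7 = 2.131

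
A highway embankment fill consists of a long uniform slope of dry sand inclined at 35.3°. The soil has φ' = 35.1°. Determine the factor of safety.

FS = 0.99

For a dry cohesionless infinite slope the factor of safety is FS = tanφ' / tanβ.
FS = tan35.1° / tan35.3° = 0.7028 / 0.7080 = 0.993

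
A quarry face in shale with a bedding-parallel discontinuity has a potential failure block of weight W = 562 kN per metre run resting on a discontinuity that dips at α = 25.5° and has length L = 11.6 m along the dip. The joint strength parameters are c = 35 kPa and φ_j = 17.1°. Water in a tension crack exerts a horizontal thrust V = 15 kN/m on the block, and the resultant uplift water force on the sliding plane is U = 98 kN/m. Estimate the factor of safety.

FS = 2.07

Resolving the block weight along and normal to the plane and applying the Mohr–Coulomb strength on the joint:
N' = W cosα − U − V sinα = 562·cos25.5° − 98 − 15·sin25.5° = 402.8 kN/m
Driving force T = W sinα + V cosα = 562·sin25.5° + 15·cos25.5° = 255.5 kN/m
Resisting force R = c·L + N'·tanφ_j = 35·11.6 + 402.8·tan17.1° = 406.0 + 123.9 = 529.9 kN/m
FS = R / T = 529.9 / 255.5 = 2.074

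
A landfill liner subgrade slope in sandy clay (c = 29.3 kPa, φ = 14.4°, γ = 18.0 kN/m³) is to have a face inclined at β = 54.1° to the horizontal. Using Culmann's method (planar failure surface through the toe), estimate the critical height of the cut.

H_c = 22.15 m

Culmann's analysis gives the critical failure plane at α_cr = (β + φ)/2 = (54.1 + 14.4)/2 = 34.2°, and the critical height
H_c = (4c/γ) · sinβ cosφ / [1 − cos(β − φ)]
    = (4·29.3/18.0) · sin54.1°·cos14.4° / [1 − cos(39.7°)]
    = 6.511 · 0.8100·0.9686 / [1 − 0.7694]
    = 6.511 · 0.7846 / 0.2306
    = 22.15 m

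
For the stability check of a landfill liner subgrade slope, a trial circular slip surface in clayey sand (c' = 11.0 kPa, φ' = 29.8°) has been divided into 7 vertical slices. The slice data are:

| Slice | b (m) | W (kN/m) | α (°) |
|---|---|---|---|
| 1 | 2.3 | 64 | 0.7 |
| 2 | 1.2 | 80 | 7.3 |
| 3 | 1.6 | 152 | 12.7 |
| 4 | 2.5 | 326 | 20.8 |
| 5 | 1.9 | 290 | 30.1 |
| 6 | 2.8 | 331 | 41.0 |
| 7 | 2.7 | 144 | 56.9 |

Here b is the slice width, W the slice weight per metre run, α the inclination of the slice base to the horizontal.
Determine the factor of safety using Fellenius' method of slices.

Ordinary method of slices: FS = Σ[c'·Δl_i + (W_i cosα_i)·tanφ'] / Σ W_i sinα_i, with Δl_i = b_i / cosα_i.
Slice 1: Δl = 2.3/cos0.7° = 2.300 m; N'_1 = 64·cos0.7° = 64.0; c'Δl = 25.30; W sinα = 0.8
Slice 2: Δl = 1.2/cos7.3° = 1.210 m; N'_2 = 80·cos7.3° = 79.4; c'Δl = 13.31; W sinα = 10.2
Slice 3: Δl = 1.6/cos12.7° = 1.640 m; N'_3 = 152·cos12.7° = 148.3; c'Δl = 18.04; W sinα = 33.4
Slice 4: Δl = 2.5/cos20.8° = 2.674 m; N'_4 = 326·cos20.8° = 304.8; c'Δl = 29.42; W sinα = 115.8
Slice 5: Δl = 1.9/cos30.1° = 2.196 m; N'_5 = 290·cos30.1° = 250.9; c'Δl = 24.16; W sinα = 145.4
Slice 6: Δl = 2.8/cos41.0° = 3.710 m; N'_6 = 331·cos41.0° = 249.8; c'Δl = 40.81; W sinα = 217.2
Slice 7: Δl = 2.7/cos56.9° = 4.944 m; N'_7 = 144·cos56.9° = 78.6; c'Δl = 54.39; W sinα = 120.6
Σc'Δl = 205.4 kN/m; ΣN' = 1175.7 kN/m; ΣW sinα = 643.4 kN/m
Resisting = 205.4 + 1175.7·tan29.8° = 205.4 + 673.3 = 878.8 kN/m
FS = 878.8 / 643.4 = 1.366

FS = 1.37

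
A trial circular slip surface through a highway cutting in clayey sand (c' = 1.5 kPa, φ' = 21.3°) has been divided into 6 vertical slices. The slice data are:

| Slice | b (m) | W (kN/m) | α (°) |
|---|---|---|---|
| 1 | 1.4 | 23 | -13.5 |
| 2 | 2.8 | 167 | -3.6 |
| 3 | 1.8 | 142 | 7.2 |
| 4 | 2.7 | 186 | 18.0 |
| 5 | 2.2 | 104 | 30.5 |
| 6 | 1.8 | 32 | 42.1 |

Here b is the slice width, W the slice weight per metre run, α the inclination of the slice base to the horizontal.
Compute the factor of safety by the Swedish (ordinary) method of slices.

Ordinary method of slices: FS = Σ[c'·Δl_i + (W_i cosα_i)·tanφ'] / Σ W_i sinα_i, with Δl_i = b_i / cosα_i.
Slice 1: Δl = 1.4/cos(-13.5°) = 1.440 m; N'_1 = 23·cos(-13.5°) = 22.4; c'Δl = 2.16; W sinα = -5.4
Slice 2: Δl = 2.8/cos(-3.6°) = 2.806 m; N'_2 = 167·cos(-3.6°) = 166.7; c'Δl = 4.21; W sinα = -10.5
Slice 3: Δl = 1.8/cos7.2° = 1.814 m; N'_3 = 142·cos7.2° = 140.9; c'Δl = 2.72; W sinα = 17.8
Slice 4: Δl = 2.7/cos18.0° = 2.839 m; N'_4 = 186·cos18.0° = 176.9; c'Δl = 4.26; W sinα = 57.5
Slice 5: Δl = 2.2/cos30.5° = 2.553 m; N'_5 = 104·cos30.5° = 89.6; c'Δl = 3.83; W sinα = 52.8
Slice 6: Δl = 1.8/cos42.1° = 2.426 m; N'_6 = 32·cos42.1° = 23.7; c'Δl = 3.64; W sinα = 21.5
Σc'Δl = 20.8 kN/m; ΣN' = 620.2 kN/m; ΣW sinα = 133.7 kN/m
Resisting = 20.8 + 620.2·tan21.3° = 20.8 + 241.8 = 262.6 kN/m
FS = 262.6 / 133.7 = 1.965

FS = 1.96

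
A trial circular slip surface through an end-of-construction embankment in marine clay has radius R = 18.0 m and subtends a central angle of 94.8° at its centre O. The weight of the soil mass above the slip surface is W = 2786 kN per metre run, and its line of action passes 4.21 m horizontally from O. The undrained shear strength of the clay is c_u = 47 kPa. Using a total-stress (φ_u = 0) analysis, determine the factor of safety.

FS = 2.15

Taking moments about the centre O, the resisting moment is provided by the undrained shear strength acting along the arc:
Arc length L_a = R·θ = 18.0·(94.8°·π/180) = 18.0·1.6546 = 29.78 m
M_R = c_u·L_a·R = 47·29.78·18.0 = 25195.8 kN·m/m
M_D = W·d = 2786·4.21 = 11729.1 kN·m/m
FS = M_R / M_D = 25195.8 / 11729.1 = 2.148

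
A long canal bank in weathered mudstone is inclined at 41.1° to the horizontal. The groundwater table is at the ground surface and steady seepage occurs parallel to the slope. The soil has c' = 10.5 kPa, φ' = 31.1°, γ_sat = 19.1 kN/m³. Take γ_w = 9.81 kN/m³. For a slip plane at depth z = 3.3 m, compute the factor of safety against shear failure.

FS = 0.67

With seepage parallel to the slope and the water table at the surface, the effective normal stress on the slip plane uses the buoyant unit weight γ' = γ_sat − γ_w while the driving shear stress uses γ_sat:
FS = [c' + γ' z cos²β tanφ'] / [γ_sat z sinβ cosβ]
γ' = 19.1 − 9.81 = 9.29 kN/m³
Numerator = 10.5 + 9.29·3.3·cos²41.1°·tan31.1° = 10.5 + 9.29·3.3·0.5679·0.6032 = 21.002 kPa
Denominator = 19.1·3.3·sin41.1°·cos41.1° = 19.1·3.3·0.6574·0.7536 = 31.223 kPa
FS = 21.002 / 31.223 = 0.673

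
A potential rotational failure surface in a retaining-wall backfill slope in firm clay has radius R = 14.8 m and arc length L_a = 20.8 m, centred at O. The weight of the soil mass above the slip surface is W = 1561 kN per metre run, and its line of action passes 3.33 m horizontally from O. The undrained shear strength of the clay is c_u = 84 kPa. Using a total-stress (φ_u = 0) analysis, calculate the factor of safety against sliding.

FS = 4.97

Taking moments about the centre O, the resisting moment is provided by the undrained shear strength acting along the arc:
M_R = c_u·L_a·R = 84·20.80·14.8 = 25858.6 kN·m/m
M_D = W·d = 1561·3.33 = 5198.1 kN·m/m
FS = M_R / M_D = 25858.6 / 5198.1 = 4.975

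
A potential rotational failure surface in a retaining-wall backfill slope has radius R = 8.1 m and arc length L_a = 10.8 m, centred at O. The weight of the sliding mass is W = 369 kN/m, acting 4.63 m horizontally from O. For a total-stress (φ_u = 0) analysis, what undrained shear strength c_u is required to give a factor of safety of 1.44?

c_u = 28.1 kPa

FS = c_u·L_a·R / (W·d), so c_u = FS·W·d / (L_a·R).
c_u = 1.44·369·4.63 / (10.80·8.1) = 2460.2 / 87.48 = 28.12 kPa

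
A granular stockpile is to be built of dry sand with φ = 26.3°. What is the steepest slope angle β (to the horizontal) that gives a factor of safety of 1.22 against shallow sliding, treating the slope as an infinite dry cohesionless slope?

For an infinite dry cohesionless slope FS = tanφ/tanβ, so tanβ = tanφ / FS.
tanβ = tan26.3° / 1.22 = 0.4942 / 1.22 = 0.4051
β = arctan(0.4051) = 22.05°

β = 22.1°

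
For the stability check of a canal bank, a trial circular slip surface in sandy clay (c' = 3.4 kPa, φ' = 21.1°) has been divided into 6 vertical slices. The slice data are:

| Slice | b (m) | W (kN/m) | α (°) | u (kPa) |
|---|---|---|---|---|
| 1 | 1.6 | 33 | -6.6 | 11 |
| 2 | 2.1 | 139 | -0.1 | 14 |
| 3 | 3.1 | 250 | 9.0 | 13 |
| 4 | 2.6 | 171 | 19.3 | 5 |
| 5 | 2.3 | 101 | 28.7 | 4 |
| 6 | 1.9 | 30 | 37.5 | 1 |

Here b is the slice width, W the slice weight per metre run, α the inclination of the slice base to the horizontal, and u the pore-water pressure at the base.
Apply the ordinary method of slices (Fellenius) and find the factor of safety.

Ordinary method of slices: FS = Σ[c'·Δl_i + (W_i cosα_i − u_i·Δl_i)·tanφ'] / Σ W_i sinα_i, with Δl_i = b_i / cosα_i.
Slice 1: Δl = 1.6/cos(-6.6°) = 1.611 m; N'_1 = 33·cos(-6.6°) − 11·1.611 = 15.1; c'Δl = 5.48; W sinα = -3.8
Slice 2: Δl = 2.1/cos(-0.1°) = 2.100 m; N'_2 = 139·cos(-0.1°) − 14·2.100 = 109.6; c'Δl = 7.14; W sinα = -0.2
Slice 3: Δl = 3.1/cos9.0° = 3.139 m; N'_3 = 250·cos9.0° − 13·3.139 = 206.1; c'Δl = 10.67; W sinα = 39.1
Slice 4: Δl = 2.6/cos19.3° = 2.755 m; N'_4 = 171·cos19.3° − 5·2.755 = 147.6; c'Δl = 9.37; W sinα = 56.5
Slice 5: Δl = 2.3/cos28.7° = 2.622 m; N'_5 = 101·cos28.7° − 4·2.622 = 78.1; c'Δl = 8.92; W sinα = 48.5
Slice 6: Δl = 1.9/cos37.5° = 2.395 m; N'_6 = 30·cos37.5° − 1·2.395 = 21.4; c'Δl = 8.14; W sinα = 18.3
Σc'Δl = 49.7 kN/m; ΣN' = 577.9 kN/m; ΣW sinα = 158.4 kN/m
Resisting = 49.7 + 577.9·tan21.1° = 49.7 + 223.0 = 272.7 kN/m
FS = 272.7 / 158.4 = 1.722

FS = 1.72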